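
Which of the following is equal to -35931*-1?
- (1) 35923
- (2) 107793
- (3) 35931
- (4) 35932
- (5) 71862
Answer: 3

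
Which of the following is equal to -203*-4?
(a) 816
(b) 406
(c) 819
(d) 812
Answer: d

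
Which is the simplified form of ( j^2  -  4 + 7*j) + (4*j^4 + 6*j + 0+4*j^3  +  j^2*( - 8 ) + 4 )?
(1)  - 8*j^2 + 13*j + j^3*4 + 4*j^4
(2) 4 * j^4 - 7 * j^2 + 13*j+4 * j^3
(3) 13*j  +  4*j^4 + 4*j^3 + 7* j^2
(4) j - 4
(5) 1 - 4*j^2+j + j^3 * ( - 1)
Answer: 2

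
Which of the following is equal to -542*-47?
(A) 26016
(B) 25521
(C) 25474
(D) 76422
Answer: C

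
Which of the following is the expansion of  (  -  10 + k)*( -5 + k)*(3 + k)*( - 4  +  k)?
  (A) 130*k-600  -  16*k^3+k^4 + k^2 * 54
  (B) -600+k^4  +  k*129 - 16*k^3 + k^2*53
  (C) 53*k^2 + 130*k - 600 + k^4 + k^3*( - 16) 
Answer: C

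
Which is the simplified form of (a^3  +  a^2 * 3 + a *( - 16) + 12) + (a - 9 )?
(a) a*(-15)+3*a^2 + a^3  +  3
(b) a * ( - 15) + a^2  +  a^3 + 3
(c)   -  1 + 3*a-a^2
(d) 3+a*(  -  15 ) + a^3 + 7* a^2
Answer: a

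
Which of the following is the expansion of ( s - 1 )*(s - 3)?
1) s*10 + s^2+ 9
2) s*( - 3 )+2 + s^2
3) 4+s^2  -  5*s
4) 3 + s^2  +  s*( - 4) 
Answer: 4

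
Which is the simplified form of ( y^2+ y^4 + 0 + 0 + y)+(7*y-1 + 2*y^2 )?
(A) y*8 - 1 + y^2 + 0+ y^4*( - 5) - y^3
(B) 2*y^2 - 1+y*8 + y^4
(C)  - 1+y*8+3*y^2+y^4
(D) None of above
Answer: C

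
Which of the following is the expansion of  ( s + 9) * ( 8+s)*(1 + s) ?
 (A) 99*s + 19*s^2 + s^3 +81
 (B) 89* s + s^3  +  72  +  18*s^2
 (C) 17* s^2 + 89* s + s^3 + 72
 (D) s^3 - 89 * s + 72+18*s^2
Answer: B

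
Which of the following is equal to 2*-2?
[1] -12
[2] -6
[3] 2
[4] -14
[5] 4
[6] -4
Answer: 6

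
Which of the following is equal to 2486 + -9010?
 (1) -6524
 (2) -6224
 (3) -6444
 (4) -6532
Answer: 1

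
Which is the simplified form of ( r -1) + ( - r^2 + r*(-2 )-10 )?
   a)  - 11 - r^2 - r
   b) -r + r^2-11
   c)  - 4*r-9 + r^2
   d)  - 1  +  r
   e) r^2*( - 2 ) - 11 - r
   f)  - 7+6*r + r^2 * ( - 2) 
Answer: a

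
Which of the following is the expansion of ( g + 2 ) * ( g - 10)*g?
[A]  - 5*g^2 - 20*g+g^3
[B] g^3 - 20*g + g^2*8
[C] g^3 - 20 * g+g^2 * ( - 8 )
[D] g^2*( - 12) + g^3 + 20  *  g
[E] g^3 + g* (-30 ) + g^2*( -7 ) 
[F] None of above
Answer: C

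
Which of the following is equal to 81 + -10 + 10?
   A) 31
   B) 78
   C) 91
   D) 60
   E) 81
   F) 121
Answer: E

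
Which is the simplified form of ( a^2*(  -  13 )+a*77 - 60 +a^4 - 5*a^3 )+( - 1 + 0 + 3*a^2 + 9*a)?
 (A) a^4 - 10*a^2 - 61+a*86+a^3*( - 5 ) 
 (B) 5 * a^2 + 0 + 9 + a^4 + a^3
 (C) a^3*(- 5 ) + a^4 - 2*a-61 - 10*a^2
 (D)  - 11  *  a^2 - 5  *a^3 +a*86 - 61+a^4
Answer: A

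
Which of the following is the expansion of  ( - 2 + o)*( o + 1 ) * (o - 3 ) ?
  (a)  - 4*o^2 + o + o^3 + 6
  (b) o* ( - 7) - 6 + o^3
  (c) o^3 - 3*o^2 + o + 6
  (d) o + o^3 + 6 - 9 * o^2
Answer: a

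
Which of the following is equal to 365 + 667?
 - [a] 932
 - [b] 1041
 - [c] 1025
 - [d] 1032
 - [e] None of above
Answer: d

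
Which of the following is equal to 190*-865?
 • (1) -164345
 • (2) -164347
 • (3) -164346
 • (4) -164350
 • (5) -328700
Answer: 4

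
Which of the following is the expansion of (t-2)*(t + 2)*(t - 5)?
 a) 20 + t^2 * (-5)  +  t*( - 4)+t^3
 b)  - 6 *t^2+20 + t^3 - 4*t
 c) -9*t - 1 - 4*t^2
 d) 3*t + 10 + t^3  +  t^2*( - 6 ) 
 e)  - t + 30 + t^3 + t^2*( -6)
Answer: a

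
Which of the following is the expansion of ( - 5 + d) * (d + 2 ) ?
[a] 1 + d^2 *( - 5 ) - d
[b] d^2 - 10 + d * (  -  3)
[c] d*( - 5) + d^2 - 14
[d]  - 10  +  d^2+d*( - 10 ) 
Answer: b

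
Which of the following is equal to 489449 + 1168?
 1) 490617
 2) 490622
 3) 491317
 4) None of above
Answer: 1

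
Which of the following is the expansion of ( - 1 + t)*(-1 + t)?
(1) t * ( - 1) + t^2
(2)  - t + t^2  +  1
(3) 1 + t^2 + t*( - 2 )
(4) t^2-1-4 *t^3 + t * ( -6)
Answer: 3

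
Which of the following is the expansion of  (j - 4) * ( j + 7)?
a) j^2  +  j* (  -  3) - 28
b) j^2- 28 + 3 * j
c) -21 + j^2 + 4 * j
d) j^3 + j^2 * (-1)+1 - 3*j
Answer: b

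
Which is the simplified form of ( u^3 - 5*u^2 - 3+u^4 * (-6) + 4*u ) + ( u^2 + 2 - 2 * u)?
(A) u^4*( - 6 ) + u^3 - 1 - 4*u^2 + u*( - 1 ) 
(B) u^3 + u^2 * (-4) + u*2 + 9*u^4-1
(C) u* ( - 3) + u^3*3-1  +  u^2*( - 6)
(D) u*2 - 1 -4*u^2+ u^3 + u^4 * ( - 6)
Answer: D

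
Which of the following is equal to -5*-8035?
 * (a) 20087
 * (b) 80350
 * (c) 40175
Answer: c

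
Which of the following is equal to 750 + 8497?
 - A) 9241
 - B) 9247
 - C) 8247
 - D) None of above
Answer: B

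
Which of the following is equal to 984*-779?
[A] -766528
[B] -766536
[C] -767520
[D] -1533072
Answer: B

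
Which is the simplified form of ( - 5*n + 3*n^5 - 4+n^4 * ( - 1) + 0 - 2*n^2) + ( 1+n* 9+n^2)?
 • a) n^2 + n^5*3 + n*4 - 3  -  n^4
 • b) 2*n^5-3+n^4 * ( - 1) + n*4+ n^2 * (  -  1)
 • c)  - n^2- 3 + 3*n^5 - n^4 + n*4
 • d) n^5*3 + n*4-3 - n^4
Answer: c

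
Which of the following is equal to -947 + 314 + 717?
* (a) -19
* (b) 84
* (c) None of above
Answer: b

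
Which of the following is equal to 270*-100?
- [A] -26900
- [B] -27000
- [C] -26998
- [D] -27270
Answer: B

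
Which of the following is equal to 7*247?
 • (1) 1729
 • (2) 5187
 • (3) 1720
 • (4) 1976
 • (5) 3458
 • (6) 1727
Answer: 1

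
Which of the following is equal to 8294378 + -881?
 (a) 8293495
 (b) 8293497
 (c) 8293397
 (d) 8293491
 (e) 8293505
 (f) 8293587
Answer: b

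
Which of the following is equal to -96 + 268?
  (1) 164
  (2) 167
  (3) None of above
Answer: 3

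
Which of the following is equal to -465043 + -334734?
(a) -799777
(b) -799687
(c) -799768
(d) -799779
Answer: a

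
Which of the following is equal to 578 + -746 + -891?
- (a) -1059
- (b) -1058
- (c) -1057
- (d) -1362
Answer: a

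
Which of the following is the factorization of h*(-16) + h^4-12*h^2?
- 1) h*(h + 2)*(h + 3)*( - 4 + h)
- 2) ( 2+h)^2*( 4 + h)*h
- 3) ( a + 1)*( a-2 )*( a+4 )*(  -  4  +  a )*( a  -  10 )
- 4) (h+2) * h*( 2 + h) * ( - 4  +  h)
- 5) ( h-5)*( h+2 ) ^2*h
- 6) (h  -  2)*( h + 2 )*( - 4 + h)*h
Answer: 4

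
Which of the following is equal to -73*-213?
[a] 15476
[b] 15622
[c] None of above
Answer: c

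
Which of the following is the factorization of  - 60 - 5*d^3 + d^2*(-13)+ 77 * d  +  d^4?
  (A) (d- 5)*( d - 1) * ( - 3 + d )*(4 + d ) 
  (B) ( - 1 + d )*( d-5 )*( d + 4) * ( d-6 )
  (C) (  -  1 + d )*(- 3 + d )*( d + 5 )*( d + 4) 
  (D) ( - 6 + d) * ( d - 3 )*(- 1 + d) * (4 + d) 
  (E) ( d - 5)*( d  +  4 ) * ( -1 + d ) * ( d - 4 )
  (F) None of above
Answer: A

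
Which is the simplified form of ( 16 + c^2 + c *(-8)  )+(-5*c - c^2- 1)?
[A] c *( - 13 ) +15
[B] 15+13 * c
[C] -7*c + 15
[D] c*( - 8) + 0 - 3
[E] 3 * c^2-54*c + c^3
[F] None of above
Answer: A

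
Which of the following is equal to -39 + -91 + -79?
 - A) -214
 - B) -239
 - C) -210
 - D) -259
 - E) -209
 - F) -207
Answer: E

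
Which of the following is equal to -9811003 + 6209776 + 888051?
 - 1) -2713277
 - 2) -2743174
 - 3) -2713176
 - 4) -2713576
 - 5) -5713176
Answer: 3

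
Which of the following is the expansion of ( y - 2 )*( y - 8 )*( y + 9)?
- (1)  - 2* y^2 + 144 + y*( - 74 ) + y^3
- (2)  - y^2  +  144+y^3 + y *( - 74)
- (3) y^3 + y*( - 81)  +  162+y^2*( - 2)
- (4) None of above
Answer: 2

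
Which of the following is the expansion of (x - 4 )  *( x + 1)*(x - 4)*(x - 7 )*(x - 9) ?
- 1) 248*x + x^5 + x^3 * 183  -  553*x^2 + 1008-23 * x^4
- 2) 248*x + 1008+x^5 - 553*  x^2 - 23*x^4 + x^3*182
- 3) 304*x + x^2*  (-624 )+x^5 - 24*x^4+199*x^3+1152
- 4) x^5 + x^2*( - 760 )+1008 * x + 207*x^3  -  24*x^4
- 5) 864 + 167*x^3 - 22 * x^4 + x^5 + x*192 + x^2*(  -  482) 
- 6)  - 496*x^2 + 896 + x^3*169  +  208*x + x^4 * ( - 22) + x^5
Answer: 1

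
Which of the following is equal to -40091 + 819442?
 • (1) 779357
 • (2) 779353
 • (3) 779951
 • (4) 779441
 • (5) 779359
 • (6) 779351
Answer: 6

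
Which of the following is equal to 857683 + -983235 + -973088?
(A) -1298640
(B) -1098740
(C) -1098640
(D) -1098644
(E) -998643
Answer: C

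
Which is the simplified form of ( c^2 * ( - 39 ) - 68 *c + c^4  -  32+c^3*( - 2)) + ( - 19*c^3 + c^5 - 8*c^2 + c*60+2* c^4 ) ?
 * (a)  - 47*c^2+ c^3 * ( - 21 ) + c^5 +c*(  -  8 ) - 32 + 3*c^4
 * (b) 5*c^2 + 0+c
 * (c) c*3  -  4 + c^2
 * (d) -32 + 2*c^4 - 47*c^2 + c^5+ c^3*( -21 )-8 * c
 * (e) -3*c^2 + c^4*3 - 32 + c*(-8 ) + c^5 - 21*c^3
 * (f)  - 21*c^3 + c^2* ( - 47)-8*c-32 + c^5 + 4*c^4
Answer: a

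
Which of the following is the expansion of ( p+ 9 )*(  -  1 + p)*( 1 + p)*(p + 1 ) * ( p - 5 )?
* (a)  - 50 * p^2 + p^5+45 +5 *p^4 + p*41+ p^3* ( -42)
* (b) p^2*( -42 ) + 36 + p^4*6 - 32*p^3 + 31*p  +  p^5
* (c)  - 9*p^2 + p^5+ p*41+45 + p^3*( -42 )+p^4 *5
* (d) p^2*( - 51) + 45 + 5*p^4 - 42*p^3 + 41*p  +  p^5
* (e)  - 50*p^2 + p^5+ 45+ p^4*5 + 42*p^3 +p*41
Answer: a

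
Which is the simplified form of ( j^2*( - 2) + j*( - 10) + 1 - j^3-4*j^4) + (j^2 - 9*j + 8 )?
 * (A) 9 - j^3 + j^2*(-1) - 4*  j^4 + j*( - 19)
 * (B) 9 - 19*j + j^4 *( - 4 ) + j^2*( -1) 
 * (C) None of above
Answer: A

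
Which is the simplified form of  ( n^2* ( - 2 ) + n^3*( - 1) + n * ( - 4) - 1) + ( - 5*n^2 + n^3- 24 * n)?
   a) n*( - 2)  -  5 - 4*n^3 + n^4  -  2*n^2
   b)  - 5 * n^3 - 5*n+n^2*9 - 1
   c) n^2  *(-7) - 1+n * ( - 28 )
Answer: c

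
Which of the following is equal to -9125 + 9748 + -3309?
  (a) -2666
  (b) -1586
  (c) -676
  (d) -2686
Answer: d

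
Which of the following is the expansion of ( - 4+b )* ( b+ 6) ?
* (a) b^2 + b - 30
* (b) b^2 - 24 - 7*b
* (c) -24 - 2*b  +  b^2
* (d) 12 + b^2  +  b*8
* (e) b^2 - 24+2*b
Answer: e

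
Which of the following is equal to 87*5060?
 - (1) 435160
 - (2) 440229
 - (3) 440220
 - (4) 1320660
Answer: 3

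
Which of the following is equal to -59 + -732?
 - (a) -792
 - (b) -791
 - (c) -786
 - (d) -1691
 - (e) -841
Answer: b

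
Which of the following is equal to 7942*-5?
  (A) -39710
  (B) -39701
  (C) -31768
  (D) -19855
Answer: A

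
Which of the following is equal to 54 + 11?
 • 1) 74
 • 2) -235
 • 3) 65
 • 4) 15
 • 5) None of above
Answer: 3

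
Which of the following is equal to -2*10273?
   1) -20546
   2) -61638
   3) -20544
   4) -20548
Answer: 1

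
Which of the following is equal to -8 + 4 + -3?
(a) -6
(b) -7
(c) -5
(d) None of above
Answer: b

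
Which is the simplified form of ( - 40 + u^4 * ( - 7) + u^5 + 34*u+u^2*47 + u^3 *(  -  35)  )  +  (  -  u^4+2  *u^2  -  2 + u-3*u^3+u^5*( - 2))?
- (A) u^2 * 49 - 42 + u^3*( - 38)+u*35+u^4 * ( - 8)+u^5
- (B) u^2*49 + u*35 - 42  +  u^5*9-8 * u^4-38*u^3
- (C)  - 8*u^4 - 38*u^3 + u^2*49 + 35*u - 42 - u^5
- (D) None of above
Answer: C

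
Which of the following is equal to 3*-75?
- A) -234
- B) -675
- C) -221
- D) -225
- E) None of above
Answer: D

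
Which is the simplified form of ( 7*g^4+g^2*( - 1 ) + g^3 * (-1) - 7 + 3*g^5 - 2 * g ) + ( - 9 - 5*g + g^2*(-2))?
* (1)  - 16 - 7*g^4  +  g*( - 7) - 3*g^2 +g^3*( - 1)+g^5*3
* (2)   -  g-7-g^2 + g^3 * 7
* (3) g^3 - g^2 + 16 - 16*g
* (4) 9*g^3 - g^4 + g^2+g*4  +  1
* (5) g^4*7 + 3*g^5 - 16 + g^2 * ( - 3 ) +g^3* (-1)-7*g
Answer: 5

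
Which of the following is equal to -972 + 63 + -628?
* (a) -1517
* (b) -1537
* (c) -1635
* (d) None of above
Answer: b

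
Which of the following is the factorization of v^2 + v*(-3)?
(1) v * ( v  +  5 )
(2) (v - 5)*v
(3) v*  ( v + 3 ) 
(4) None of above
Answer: 4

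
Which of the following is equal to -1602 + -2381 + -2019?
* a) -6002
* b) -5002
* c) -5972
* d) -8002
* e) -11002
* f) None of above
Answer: a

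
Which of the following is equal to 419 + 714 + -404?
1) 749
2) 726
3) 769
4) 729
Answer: 4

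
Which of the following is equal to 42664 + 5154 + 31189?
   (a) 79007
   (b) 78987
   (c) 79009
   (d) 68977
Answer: a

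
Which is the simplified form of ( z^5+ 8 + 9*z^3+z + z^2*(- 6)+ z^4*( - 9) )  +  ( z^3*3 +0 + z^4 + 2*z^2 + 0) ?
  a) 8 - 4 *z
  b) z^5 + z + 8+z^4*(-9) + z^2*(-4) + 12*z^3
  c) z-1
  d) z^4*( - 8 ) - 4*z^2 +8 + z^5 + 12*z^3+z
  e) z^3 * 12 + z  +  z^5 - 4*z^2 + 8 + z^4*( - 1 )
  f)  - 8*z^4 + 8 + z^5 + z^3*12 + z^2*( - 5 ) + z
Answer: d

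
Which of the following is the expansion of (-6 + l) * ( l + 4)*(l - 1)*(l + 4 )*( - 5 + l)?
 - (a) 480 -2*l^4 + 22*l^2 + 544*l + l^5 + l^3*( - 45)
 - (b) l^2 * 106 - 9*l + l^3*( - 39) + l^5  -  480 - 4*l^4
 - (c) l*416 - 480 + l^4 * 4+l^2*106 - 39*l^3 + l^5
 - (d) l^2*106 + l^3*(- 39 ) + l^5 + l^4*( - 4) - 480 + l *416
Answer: d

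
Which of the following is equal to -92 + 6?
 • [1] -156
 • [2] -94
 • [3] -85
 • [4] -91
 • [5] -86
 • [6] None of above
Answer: 5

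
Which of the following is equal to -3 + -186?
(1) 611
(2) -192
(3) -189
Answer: 3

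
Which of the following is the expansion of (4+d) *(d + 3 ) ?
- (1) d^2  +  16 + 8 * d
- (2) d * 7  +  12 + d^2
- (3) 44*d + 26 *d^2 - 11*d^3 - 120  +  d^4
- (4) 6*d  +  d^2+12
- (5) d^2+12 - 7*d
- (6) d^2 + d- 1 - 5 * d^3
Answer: 2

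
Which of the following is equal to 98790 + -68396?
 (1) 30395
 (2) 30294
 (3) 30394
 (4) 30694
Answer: 3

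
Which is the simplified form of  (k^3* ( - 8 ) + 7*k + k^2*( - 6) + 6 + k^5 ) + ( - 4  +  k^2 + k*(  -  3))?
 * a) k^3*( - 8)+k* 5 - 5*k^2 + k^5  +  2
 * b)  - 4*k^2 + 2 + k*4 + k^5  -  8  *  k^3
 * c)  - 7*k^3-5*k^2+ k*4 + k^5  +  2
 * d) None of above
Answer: d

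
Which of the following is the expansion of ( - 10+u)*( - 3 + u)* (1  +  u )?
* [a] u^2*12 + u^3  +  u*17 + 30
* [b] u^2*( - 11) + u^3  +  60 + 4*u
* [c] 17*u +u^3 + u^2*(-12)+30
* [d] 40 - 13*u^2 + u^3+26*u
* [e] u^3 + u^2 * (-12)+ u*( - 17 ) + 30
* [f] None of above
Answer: c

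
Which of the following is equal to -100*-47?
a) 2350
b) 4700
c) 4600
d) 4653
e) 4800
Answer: b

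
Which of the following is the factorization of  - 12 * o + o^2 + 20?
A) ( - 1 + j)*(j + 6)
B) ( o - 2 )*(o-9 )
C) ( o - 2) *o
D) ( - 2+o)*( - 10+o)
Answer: D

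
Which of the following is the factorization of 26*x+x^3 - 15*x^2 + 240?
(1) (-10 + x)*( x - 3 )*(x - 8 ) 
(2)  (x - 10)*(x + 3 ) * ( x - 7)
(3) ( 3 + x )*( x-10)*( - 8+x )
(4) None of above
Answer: 3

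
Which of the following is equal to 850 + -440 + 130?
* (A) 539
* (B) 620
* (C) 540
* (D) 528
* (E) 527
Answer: C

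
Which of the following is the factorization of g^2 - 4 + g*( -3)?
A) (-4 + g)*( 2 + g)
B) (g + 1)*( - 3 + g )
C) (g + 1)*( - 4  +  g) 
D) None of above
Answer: C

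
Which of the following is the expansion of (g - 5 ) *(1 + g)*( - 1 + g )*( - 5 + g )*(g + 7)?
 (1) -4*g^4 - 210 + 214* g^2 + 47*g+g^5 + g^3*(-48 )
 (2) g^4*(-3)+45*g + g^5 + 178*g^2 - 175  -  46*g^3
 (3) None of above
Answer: 2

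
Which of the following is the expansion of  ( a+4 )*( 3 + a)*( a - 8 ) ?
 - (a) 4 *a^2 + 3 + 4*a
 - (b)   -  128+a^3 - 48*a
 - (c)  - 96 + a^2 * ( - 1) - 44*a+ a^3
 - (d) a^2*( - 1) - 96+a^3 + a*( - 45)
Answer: c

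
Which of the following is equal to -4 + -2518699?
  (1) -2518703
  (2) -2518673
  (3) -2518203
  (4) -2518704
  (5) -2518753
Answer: 1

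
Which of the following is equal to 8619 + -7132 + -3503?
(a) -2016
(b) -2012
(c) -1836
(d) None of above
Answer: a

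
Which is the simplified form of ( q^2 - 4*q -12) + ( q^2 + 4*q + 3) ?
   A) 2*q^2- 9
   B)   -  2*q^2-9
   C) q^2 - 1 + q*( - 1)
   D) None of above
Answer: A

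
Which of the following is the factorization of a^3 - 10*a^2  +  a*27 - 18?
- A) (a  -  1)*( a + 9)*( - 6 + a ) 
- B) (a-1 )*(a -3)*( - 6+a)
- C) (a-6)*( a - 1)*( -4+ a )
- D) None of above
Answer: B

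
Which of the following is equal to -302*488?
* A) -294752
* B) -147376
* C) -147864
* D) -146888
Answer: B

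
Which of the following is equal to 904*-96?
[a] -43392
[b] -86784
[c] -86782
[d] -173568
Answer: b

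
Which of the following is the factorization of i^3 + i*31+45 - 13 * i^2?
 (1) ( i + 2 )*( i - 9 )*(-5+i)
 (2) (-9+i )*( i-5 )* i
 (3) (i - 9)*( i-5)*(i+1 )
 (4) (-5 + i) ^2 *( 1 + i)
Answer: 3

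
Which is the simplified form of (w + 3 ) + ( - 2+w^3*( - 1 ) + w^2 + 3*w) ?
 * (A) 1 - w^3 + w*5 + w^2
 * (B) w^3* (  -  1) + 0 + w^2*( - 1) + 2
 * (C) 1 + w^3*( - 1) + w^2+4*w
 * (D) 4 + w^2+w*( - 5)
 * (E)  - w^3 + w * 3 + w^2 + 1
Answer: C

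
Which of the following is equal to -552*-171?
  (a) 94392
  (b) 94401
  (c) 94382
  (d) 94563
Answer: a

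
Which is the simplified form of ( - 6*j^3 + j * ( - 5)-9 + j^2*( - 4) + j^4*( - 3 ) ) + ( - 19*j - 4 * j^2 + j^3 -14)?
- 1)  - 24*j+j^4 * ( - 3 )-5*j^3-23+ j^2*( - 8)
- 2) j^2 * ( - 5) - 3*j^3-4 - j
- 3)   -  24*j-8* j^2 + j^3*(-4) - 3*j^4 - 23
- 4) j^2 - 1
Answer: 1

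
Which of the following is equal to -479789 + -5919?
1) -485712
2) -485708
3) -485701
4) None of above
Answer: 2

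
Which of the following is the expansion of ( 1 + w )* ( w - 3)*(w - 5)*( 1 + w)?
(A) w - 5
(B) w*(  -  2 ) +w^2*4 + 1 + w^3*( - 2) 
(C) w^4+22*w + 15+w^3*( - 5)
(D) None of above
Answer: D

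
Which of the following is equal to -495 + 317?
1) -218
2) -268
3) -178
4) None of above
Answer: 3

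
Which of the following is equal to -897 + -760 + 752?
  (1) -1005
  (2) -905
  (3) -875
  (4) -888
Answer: 2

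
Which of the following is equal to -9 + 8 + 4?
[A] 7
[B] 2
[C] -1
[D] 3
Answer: D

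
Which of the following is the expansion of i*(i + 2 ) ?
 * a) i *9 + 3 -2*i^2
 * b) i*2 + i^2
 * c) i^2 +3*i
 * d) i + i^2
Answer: b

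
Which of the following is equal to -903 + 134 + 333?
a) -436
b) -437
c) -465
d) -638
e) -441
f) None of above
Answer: a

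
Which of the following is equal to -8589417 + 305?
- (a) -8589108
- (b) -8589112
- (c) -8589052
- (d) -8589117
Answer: b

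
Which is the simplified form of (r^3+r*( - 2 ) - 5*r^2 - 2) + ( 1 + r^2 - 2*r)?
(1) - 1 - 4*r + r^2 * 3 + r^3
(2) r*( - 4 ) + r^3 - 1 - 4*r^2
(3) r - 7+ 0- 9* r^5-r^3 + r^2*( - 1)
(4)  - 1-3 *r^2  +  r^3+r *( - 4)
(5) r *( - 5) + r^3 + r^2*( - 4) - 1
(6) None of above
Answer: 2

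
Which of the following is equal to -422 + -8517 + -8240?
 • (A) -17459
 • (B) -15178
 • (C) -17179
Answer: C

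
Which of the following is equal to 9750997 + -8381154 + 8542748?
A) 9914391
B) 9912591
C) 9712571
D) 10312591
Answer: B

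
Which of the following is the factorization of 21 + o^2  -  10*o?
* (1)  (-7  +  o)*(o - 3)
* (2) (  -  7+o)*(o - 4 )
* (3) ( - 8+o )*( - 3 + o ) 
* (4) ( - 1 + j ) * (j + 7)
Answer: 1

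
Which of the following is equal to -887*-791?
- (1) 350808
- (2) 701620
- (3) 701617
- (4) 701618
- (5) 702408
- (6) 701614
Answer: 3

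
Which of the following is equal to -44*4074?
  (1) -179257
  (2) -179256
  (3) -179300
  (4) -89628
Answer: 2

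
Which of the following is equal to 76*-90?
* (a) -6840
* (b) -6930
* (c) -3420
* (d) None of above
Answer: a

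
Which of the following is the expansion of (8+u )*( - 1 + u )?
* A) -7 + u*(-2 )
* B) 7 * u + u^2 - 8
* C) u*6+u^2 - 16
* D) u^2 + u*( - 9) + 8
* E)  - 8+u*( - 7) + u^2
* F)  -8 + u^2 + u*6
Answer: B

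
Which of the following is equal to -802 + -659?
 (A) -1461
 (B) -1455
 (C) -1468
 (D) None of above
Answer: A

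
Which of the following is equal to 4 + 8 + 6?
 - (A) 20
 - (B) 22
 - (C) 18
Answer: C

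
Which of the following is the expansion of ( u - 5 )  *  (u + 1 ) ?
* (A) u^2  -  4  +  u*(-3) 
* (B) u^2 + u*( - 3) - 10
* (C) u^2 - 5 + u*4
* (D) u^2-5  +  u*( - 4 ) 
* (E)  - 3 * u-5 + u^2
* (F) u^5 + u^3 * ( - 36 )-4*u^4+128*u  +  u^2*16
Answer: D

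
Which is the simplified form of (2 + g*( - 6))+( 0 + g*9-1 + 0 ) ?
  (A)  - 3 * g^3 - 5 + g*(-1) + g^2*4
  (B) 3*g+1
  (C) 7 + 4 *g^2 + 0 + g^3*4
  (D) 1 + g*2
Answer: B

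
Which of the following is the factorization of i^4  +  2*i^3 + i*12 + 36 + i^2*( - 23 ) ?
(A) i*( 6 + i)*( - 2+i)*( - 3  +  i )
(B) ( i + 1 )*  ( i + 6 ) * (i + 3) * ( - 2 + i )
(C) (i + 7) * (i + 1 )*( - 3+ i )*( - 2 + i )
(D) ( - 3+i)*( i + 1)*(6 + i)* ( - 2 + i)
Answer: D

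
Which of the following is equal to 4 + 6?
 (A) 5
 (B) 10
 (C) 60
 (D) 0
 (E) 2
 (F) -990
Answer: B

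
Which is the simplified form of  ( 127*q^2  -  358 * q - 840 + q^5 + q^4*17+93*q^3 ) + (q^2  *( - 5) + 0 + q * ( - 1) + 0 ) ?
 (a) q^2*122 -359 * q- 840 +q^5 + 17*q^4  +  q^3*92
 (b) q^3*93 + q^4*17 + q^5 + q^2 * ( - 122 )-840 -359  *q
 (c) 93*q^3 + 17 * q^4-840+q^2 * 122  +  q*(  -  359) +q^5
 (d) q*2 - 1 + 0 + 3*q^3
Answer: c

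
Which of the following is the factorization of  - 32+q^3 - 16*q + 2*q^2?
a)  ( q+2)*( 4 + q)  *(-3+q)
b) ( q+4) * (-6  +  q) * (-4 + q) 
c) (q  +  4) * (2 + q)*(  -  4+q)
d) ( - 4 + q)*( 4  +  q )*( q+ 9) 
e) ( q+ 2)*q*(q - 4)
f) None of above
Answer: c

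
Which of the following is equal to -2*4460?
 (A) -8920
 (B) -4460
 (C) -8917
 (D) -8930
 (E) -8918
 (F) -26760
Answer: A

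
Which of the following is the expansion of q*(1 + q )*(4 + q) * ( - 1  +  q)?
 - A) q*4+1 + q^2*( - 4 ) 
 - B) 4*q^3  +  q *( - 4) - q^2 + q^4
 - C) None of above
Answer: B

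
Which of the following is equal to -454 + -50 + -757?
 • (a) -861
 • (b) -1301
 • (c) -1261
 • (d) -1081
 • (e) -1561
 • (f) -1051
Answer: c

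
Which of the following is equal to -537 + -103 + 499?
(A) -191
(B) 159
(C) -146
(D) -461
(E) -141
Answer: E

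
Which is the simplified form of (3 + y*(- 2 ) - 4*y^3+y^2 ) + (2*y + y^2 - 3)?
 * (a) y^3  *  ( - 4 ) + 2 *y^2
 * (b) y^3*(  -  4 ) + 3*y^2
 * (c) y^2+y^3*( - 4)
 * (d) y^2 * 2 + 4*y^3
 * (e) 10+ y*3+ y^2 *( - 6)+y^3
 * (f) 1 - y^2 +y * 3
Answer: a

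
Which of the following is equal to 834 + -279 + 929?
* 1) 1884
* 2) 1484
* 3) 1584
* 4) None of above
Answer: 2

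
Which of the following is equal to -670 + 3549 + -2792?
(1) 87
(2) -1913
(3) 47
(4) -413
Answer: 1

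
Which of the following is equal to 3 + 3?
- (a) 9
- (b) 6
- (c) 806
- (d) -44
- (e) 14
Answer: b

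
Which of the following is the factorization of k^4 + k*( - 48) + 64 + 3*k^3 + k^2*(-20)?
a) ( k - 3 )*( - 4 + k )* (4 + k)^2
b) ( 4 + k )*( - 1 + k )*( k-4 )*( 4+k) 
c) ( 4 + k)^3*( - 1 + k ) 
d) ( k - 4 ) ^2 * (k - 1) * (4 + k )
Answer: b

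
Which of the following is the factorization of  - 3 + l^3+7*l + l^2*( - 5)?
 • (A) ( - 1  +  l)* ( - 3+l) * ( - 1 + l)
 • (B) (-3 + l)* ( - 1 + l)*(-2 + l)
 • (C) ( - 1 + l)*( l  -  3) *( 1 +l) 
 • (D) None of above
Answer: A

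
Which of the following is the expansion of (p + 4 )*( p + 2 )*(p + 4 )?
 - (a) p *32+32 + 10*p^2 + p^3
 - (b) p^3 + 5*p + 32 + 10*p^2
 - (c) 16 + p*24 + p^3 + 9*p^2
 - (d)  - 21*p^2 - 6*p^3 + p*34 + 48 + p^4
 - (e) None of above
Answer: a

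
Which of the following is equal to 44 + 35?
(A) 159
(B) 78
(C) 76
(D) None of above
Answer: D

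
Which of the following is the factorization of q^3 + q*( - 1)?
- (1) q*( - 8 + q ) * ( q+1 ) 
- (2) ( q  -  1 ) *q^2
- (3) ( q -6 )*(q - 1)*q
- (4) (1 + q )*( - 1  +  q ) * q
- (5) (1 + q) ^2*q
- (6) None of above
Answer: 4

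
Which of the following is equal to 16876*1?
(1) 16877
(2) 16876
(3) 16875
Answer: 2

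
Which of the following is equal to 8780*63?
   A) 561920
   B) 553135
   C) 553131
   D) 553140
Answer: D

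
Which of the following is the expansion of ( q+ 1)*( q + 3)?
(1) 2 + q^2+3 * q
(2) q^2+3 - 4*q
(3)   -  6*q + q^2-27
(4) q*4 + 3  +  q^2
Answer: 4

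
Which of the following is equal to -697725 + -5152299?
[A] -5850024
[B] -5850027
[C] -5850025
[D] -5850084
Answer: A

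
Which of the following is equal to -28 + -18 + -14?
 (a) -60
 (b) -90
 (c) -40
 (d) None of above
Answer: a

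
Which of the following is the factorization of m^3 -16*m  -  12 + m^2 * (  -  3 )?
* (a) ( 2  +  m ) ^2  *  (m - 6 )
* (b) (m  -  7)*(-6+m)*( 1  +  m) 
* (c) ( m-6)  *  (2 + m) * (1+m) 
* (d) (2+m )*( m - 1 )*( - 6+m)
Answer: c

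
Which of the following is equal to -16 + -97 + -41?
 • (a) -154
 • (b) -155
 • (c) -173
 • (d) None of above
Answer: a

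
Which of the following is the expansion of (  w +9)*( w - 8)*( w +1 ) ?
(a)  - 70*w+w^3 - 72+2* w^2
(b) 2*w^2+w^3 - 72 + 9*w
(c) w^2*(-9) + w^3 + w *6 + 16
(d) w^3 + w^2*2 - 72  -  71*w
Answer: d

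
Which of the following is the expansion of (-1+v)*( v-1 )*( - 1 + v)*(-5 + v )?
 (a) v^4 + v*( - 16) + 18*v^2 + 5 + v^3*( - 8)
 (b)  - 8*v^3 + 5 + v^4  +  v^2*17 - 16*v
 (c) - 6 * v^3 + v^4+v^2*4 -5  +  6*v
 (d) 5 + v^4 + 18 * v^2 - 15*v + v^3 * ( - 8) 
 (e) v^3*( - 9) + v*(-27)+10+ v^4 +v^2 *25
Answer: a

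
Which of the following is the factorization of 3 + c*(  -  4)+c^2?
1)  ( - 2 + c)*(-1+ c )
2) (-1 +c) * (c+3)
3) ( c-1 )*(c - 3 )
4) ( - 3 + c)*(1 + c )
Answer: 3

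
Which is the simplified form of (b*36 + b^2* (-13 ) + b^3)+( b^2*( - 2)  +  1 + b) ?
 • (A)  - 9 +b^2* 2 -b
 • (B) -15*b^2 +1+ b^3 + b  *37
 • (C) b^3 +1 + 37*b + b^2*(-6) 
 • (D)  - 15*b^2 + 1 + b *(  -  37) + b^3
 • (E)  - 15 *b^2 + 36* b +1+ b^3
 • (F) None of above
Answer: B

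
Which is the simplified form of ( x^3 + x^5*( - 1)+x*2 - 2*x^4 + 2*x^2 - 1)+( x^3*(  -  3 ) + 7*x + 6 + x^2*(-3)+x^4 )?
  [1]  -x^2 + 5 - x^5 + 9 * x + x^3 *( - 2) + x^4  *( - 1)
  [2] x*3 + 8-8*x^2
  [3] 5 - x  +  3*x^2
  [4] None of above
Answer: 1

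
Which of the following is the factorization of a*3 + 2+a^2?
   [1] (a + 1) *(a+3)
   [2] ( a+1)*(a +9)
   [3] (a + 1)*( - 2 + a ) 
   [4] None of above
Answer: 4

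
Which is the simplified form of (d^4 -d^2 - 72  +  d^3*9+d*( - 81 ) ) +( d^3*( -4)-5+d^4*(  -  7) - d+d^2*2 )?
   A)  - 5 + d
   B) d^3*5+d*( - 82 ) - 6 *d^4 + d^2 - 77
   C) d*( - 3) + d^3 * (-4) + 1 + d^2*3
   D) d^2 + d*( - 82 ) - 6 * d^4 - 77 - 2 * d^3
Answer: B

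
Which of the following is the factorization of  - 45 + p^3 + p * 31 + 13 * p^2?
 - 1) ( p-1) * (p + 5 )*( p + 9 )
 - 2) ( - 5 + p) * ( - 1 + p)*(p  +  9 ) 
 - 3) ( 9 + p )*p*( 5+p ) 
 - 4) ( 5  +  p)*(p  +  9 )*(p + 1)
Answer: 1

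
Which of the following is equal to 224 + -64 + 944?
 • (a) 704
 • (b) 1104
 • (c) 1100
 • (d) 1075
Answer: b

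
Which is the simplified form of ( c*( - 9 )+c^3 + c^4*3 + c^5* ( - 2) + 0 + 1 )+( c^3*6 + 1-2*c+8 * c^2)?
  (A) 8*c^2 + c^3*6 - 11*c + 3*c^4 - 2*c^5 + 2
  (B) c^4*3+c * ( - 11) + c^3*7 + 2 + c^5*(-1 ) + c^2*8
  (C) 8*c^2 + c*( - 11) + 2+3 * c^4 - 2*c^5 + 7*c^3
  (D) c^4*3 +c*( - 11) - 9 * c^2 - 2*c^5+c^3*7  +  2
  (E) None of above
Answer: C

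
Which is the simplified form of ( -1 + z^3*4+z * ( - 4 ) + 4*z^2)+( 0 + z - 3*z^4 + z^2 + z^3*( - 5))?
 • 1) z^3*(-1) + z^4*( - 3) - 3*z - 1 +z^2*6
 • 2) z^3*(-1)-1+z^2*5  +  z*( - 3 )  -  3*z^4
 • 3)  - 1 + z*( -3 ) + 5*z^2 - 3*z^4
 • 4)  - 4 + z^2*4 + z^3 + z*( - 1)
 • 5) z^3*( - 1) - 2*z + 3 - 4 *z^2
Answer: 2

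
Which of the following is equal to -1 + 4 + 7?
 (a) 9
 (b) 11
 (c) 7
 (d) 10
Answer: d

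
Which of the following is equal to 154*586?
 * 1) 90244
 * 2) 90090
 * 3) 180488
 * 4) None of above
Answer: 1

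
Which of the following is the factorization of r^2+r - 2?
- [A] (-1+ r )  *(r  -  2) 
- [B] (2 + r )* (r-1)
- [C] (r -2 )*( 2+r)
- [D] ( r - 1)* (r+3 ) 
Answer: B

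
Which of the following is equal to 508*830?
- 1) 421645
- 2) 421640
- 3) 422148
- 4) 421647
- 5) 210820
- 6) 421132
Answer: 2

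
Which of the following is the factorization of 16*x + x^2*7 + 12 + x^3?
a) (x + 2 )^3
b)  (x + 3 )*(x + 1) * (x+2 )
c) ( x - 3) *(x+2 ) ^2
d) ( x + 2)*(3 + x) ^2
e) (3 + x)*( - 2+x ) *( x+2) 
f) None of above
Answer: f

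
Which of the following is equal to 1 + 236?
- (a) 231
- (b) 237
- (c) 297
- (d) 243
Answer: b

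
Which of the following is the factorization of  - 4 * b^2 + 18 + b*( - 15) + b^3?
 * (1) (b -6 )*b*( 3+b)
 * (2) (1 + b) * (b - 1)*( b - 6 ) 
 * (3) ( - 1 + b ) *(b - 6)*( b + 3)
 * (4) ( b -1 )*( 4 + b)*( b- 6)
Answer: 3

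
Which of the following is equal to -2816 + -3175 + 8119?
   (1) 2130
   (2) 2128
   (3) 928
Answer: 2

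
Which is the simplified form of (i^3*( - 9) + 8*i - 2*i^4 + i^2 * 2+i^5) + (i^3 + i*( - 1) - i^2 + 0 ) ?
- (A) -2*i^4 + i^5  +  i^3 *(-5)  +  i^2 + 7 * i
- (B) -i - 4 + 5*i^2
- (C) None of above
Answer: C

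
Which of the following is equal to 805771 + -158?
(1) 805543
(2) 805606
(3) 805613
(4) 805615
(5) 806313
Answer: 3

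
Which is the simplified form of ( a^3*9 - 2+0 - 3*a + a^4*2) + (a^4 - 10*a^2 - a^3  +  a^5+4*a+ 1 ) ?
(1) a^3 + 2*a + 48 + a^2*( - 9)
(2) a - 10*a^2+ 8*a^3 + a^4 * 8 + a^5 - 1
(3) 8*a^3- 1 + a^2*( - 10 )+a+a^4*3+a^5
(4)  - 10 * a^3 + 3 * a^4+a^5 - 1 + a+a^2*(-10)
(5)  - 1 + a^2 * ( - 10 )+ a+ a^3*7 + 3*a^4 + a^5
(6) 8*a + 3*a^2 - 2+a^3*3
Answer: 3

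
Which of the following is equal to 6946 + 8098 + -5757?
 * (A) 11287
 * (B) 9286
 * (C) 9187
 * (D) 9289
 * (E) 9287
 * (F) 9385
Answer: E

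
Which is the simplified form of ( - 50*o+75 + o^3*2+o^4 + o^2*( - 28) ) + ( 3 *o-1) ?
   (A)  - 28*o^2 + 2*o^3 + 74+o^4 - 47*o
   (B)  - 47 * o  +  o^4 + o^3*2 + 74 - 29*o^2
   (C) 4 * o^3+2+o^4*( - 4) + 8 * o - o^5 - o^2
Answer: A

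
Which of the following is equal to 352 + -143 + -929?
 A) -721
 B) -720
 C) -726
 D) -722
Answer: B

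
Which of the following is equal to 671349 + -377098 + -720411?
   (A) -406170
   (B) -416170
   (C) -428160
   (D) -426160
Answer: D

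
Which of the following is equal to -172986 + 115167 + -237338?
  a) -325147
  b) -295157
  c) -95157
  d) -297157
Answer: b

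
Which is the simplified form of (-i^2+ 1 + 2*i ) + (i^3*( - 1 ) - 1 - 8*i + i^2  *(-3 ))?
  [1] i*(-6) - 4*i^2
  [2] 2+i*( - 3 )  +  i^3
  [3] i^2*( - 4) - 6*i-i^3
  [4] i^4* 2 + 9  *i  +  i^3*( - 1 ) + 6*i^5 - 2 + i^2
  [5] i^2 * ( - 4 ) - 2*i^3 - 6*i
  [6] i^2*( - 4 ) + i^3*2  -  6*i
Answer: 3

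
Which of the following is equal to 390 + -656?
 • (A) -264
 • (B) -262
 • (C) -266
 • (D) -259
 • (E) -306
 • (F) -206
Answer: C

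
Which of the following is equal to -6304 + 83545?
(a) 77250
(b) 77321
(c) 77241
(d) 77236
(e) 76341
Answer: c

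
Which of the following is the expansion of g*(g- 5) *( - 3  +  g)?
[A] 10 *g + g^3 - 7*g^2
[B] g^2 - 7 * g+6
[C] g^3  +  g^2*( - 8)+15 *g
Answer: C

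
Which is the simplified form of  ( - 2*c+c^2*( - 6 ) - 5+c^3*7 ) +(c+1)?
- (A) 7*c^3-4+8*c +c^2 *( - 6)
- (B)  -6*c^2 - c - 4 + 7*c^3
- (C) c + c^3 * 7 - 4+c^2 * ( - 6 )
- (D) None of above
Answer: B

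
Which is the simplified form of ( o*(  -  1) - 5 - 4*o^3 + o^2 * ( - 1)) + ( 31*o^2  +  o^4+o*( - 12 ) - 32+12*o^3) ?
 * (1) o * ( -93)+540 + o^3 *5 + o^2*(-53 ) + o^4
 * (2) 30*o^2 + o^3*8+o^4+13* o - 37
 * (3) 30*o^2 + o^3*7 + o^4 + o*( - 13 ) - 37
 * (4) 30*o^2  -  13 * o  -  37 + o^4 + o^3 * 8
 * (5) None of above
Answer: 4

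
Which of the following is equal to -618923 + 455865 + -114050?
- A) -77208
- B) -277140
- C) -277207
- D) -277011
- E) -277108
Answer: E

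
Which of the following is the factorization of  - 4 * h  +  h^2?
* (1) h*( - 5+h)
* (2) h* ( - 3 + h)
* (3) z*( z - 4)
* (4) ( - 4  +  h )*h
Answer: 4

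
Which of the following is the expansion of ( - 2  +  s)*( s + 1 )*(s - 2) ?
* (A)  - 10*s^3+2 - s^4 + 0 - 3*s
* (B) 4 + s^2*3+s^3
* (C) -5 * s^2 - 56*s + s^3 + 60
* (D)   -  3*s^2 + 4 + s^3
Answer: D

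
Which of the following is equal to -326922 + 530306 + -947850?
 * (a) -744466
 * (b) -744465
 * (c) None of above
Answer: a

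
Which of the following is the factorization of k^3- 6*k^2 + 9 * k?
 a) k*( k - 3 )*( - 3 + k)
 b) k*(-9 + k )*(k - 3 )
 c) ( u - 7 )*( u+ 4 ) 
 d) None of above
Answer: a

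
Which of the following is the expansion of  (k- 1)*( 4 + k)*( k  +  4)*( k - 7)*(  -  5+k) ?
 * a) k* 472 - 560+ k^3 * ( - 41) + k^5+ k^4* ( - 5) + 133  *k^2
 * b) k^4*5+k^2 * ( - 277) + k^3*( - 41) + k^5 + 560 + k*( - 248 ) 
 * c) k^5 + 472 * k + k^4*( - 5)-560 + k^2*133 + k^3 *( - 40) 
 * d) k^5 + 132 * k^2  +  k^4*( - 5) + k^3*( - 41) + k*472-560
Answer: a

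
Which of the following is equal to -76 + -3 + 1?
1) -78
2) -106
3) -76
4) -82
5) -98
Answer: 1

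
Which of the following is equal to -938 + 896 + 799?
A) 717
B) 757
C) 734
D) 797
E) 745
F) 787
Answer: B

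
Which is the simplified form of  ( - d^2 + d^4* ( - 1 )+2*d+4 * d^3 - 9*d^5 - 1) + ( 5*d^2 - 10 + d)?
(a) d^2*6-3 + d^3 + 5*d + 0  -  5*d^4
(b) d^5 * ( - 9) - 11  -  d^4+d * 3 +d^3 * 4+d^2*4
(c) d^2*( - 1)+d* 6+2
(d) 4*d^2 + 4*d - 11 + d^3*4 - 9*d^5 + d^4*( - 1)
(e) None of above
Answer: b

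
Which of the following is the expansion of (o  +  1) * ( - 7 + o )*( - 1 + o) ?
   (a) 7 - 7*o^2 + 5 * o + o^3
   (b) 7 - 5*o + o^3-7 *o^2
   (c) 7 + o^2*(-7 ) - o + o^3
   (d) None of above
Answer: c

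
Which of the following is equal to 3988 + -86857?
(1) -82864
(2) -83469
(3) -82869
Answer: 3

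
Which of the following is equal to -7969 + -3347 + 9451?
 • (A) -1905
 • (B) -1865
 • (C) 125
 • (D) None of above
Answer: B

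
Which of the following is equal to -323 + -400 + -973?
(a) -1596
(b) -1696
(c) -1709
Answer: b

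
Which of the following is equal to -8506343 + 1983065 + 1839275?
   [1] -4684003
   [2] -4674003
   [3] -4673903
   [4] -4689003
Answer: 1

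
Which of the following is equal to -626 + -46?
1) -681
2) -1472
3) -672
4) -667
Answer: 3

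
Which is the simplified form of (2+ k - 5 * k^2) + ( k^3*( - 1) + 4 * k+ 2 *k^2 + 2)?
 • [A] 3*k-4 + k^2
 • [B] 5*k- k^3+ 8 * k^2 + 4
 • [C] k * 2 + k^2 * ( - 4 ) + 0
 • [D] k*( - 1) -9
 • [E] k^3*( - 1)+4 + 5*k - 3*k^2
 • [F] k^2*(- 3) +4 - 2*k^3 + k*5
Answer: E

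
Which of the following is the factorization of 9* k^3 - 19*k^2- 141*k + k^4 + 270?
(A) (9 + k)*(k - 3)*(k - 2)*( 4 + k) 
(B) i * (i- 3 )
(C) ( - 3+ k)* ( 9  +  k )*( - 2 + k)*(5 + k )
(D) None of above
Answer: C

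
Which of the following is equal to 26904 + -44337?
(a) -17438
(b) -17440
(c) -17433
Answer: c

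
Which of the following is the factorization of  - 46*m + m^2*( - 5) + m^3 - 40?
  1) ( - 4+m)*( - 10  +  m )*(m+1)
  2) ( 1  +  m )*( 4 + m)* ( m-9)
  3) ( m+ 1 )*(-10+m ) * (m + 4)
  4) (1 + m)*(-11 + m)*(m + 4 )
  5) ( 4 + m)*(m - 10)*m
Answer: 3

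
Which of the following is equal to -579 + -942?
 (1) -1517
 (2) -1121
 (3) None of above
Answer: 3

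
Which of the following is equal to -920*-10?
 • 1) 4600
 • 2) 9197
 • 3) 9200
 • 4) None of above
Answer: 3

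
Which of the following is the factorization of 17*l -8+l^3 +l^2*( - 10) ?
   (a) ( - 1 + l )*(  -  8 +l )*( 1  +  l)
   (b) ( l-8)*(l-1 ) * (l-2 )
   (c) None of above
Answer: c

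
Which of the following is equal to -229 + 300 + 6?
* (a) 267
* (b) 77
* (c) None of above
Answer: b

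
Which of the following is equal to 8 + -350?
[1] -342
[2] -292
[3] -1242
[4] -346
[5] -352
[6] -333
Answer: 1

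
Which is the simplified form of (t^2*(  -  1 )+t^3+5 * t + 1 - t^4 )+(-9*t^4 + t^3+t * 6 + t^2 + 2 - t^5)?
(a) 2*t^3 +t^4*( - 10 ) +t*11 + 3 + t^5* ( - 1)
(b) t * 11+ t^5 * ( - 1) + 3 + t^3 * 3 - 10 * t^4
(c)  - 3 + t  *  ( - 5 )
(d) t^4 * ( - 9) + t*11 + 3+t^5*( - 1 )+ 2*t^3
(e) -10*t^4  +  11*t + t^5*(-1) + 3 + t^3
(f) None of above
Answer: a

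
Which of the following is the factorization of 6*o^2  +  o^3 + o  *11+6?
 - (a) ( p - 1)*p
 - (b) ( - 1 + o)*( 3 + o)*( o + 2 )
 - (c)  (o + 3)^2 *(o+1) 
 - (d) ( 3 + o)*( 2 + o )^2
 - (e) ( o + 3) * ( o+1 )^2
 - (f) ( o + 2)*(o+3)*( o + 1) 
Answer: f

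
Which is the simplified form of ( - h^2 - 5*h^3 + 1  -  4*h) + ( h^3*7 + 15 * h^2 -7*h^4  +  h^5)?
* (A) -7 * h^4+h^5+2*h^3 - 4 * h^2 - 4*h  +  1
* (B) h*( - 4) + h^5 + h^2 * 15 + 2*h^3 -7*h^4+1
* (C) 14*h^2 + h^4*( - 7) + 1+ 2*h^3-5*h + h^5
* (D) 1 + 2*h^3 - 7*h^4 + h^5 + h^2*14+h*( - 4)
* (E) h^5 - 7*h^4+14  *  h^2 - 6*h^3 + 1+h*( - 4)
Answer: D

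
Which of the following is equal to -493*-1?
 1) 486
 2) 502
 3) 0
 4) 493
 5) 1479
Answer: 4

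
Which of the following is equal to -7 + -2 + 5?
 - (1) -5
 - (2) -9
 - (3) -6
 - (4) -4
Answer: 4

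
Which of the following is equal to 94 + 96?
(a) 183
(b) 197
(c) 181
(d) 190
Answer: d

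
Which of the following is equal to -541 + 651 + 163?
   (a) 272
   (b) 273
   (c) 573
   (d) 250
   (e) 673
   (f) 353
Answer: b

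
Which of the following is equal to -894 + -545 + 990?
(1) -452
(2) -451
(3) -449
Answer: 3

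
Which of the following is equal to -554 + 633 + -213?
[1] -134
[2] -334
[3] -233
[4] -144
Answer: 1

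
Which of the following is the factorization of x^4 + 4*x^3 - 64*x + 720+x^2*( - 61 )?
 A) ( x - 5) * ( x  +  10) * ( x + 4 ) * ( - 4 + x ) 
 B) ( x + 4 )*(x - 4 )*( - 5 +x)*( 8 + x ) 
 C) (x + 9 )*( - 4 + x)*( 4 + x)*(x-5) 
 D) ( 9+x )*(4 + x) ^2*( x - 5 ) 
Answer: C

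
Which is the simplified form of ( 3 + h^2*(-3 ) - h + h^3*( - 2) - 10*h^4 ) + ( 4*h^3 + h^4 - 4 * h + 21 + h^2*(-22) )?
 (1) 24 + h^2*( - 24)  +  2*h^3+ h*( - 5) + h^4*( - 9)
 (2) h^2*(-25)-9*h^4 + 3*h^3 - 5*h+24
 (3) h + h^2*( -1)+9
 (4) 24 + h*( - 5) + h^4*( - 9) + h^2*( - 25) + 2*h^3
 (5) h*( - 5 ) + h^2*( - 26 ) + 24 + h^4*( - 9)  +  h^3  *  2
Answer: 4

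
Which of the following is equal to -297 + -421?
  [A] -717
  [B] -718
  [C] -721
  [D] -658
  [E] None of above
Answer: B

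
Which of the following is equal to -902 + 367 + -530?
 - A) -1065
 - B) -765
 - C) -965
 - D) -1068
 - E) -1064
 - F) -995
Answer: A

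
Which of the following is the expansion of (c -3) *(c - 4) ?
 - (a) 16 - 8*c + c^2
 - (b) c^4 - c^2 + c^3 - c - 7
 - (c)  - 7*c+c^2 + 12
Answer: c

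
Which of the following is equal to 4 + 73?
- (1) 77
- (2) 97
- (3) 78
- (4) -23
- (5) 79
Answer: 1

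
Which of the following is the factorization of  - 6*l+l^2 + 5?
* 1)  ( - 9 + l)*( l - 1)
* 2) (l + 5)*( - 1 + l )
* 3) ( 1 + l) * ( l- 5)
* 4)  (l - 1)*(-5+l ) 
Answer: 4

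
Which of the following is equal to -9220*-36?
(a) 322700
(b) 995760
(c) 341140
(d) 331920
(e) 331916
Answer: d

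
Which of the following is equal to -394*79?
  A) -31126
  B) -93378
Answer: A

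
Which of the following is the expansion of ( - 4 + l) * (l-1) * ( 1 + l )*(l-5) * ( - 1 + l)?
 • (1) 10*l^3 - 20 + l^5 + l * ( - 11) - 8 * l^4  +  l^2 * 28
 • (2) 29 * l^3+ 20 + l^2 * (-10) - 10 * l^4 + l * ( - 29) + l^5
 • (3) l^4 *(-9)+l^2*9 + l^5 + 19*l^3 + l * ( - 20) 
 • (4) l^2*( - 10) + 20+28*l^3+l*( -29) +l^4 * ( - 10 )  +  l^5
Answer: 4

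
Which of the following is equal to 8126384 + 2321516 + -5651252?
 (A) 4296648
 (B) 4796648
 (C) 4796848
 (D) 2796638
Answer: B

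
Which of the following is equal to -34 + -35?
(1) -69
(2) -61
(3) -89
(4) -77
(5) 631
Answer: 1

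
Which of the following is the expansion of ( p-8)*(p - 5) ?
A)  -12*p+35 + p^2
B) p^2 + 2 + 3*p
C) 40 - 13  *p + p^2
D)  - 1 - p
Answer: C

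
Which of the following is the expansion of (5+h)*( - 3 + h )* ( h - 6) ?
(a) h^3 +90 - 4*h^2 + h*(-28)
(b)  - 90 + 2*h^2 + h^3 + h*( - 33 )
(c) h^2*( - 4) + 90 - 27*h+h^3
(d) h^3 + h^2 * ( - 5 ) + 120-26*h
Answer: c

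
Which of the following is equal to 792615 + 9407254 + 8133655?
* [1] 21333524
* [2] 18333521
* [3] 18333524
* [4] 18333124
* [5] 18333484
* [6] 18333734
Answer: 3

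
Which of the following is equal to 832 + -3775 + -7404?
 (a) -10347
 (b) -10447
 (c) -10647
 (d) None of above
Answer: a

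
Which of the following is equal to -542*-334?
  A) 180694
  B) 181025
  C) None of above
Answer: C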